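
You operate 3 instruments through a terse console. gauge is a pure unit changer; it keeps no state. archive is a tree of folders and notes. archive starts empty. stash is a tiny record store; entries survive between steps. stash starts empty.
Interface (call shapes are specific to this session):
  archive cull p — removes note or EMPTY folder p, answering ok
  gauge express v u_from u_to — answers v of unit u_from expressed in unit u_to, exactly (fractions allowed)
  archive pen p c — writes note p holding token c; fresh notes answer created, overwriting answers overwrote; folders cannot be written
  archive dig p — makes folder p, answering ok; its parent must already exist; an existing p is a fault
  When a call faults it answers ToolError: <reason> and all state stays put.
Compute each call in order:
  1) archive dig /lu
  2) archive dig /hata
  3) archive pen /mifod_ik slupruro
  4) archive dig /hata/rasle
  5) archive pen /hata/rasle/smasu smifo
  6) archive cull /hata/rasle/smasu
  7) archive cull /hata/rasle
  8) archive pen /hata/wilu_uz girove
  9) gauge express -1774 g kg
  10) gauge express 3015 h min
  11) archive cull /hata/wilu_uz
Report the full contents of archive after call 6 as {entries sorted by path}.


Answer: {hata/, hata/rasle/, lu/, mifod_ik=slupruro}

Derivation:
>>> archive dig p='/lu'
:: ok
>>> archive dig p='/hata'
:: ok
>>> archive pen p='/mifod_ik' c='slupruro'
:: created
>>> archive dig p='/hata/rasle'
:: ok
>>> archive pen p='/hata/rasle/smasu' c='smifo'
:: created
>>> archive cull p='/hata/rasle/smasu'
:: ok
>>> archive cull p='/hata/rasle'
:: ok
>>> archive pen p='/hata/wilu_uz' c='girove'
:: created
>>> gauge express v='-1774' u_from='g' u_to='kg'
:: -887/500
>>> gauge express v='3015' u_from='h' u_to='min'
:: 180900
>>> archive cull p='/hata/wilu_uz'
:: ok


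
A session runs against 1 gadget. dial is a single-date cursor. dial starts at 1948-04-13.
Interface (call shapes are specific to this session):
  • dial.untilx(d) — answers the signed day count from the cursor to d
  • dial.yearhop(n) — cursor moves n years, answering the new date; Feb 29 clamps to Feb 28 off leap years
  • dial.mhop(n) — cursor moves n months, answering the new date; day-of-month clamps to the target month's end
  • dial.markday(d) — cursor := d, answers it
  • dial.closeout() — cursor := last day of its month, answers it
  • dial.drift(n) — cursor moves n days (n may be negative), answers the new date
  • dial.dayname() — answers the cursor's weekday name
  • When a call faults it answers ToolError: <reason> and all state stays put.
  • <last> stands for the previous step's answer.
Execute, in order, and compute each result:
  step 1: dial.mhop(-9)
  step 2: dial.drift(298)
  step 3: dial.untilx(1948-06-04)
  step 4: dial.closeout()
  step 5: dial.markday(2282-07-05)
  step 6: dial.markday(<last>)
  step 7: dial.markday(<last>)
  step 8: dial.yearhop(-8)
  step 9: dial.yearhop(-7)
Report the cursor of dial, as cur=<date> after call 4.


> dial.mhop -9
[out] 1947-07-13
> dial.drift 298
[out] 1948-05-06
> dial.untilx 1948-06-04
[out] 29
> dial.closeout
[out] 1948-05-31
> dial.markday 2282-07-05
[out] 2282-07-05
> dial.markday <last>
[out] 2282-07-05
> dial.markday <last>
[out] 2282-07-05
> dial.yearhop -8
[out] 2274-07-05
> dial.yearhop -7
[out] 2267-07-05

Answer: cur=1948-05-31


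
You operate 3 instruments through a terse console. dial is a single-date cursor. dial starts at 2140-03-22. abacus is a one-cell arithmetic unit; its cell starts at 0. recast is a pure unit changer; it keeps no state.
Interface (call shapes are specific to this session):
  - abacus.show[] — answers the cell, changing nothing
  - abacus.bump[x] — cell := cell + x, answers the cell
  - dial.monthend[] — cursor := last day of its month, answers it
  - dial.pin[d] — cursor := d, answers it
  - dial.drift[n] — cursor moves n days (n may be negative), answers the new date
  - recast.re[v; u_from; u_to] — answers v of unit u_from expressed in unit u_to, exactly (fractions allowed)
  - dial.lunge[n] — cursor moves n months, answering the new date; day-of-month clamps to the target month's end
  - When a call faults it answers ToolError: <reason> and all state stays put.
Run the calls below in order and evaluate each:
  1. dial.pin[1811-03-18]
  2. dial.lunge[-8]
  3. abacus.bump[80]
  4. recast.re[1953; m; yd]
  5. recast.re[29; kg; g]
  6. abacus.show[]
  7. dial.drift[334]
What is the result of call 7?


Answer: 1811-06-17

Derivation:
>> dial.pin(d='1811-03-18')
<< 1811-03-18
>> dial.lunge(n='-8')
<< 1810-07-18
>> abacus.bump(x='80')
<< 80
>> recast.re(v='1953', u_from='m', u_to='yd')
<< 271250/127
>> recast.re(v='29', u_from='kg', u_to='g')
<< 29000
>> abacus.show()
<< 80
>> dial.drift(n='334')
<< 1811-06-17


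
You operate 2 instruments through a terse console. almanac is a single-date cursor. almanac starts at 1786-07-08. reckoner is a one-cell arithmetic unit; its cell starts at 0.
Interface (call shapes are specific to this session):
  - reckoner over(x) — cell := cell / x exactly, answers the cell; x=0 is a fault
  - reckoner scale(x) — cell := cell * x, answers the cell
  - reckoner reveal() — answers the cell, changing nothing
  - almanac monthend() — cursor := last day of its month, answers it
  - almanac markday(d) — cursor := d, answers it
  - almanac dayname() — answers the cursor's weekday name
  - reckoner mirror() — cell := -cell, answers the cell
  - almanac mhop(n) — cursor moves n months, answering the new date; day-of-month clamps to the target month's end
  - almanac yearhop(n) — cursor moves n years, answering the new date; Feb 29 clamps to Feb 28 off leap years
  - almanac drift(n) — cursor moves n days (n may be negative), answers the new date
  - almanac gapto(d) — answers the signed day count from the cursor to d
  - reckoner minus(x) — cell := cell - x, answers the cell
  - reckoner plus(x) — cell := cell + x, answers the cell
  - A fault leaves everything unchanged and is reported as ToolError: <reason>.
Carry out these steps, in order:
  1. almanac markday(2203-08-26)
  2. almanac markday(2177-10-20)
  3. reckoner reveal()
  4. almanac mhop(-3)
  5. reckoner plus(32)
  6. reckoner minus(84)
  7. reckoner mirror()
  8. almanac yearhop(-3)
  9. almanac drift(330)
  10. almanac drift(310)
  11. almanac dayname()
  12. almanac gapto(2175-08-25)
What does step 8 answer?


>>> almanac markday d→2203-08-26
[out] 2203-08-26
>>> almanac markday d→2177-10-20
[out] 2177-10-20
>>> reckoner reveal
[out] 0
>>> almanac mhop n→-3
[out] 2177-07-20
>>> reckoner plus x→32
[out] 32
>>> reckoner minus x→84
[out] -52
>>> reckoner mirror
[out] 52
>>> almanac yearhop n→-3
[out] 2174-07-20
>>> almanac drift n→330
[out] 2175-06-15
>>> almanac drift n→310
[out] 2176-04-20
>>> almanac dayname
[out] Saturday
>>> almanac gapto d→2175-08-25
[out] -239

Answer: 2174-07-20


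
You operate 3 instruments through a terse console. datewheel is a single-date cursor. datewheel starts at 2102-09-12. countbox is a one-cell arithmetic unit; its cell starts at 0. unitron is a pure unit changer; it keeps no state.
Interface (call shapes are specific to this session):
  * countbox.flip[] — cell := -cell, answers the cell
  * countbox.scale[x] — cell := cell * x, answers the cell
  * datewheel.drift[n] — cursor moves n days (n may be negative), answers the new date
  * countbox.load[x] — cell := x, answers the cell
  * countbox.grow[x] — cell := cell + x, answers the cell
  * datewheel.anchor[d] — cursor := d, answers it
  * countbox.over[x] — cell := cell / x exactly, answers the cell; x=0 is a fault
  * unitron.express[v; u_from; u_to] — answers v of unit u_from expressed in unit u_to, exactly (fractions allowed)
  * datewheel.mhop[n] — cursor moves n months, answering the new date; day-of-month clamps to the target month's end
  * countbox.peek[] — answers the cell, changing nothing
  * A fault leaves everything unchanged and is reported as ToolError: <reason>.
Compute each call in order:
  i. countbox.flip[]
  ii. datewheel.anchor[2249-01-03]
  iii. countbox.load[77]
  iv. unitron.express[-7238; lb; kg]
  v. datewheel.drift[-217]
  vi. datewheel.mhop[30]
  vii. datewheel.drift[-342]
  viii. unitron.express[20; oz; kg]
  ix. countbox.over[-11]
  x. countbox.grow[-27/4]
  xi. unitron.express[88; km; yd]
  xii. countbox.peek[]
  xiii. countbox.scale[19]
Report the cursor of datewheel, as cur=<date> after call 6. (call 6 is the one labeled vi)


Answer: cur=2250-11-30

Derivation:
% 1. countbox.flip() ~> 0
% 2. datewheel.anchor(d→2249-01-03) ~> 2249-01-03
% 3. countbox.load(x→77) ~> 77
% 4. unitron.express(v→-7238, u_from→lb, u_to→kg) ~> -164155078703/50000000
% 5. datewheel.drift(n→-217) ~> 2248-05-31
% 6. datewheel.mhop(n→30) ~> 2250-11-30
% 7. datewheel.drift(n→-342) ~> 2249-12-23
% 8. unitron.express(v→20, u_from→oz, u_to→kg) ~> 45359237/80000000
% 9. countbox.over(x→-11) ~> -7
% 10. countbox.grow(x→-27/4) ~> -55/4
% 11. unitron.express(v→88, u_from→km, u_to→yd) ~> 110000000/1143
% 12. countbox.peek() ~> -55/4
% 13. countbox.scale(x→19) ~> -1045/4


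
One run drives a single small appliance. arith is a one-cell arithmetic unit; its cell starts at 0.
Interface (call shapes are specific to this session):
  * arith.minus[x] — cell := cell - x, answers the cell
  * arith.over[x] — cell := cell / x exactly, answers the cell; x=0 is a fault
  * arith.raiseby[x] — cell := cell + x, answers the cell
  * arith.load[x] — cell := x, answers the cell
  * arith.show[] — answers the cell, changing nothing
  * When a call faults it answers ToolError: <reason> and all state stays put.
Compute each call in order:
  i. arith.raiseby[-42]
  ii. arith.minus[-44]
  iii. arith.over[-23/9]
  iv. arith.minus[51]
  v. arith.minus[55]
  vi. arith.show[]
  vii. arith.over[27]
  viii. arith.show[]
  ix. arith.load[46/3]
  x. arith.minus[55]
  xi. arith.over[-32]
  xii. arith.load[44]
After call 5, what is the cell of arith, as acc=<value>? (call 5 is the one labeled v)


Do: arith.raiseby[x='-42']
See: -42
Do: arith.minus[x='-44']
See: 2
Do: arith.over[x='-23/9']
See: -18/23
Do: arith.minus[x='51']
See: -1191/23
Do: arith.minus[x='55']
See: -2456/23
Do: arith.show[]
See: -2456/23
Do: arith.over[x='27']
See: -2456/621
Do: arith.show[]
See: -2456/621
Do: arith.load[x='46/3']
See: 46/3
Do: arith.minus[x='55']
See: -119/3
Do: arith.over[x='-32']
See: 119/96
Do: arith.load[x='44']
See: 44

Answer: acc=-2456/23


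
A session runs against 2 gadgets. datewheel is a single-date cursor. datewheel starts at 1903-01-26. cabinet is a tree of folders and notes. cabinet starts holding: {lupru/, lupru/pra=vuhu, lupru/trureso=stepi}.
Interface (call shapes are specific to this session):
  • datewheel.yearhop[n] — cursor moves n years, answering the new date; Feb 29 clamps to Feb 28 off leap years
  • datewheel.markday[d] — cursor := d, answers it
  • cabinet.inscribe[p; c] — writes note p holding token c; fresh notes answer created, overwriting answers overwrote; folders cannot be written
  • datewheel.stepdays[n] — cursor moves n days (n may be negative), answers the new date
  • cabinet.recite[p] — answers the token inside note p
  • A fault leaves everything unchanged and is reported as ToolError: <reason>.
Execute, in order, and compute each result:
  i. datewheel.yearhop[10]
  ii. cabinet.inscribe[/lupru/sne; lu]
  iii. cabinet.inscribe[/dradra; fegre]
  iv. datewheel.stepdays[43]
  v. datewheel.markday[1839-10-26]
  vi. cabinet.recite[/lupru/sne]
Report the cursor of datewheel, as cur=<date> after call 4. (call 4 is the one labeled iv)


Answer: cur=1913-03-10

Derivation:
Using datewheel.yearhop with n: 10, → 1913-01-26.
I run cabinet.inscribe with p: /lupru/sne, c: lu, yielding created.
Next I call cabinet.inscribe with p: /dradra, c: fegre: created.
Now I run datewheel.stepdays with n: 43, which returns 1913-03-10.
Using datewheel.markday with d: 1839-10-26, — result: 1839-10-26.
Next I call cabinet.recite with p: /lupru/sne, → lu.


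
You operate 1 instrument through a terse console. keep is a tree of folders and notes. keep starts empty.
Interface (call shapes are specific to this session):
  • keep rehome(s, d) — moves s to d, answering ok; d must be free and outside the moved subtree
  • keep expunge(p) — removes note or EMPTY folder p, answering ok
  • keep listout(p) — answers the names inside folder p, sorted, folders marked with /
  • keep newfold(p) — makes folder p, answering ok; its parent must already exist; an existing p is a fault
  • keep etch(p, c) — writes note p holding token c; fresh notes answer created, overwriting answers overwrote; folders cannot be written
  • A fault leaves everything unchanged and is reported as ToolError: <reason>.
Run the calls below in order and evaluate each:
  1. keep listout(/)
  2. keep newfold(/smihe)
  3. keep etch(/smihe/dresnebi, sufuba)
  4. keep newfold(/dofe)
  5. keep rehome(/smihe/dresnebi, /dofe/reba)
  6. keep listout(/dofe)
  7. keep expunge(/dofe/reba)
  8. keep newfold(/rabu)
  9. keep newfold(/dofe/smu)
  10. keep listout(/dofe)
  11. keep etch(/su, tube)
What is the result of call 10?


# 1. keep listout(p: /) => []
# 2. keep newfold(p: /smihe) => ok
# 3. keep etch(p: /smihe/dresnebi, c: sufuba) => created
# 4. keep newfold(p: /dofe) => ok
# 5. keep rehome(s: /smihe/dresnebi, d: /dofe/reba) => ok
# 6. keep listout(p: /dofe) => [reba]
# 7. keep expunge(p: /dofe/reba) => ok
# 8. keep newfold(p: /rabu) => ok
# 9. keep newfold(p: /dofe/smu) => ok
# 10. keep listout(p: /dofe) => [smu/]
# 11. keep etch(p: /su, c: tube) => created

Answer: [smu/]


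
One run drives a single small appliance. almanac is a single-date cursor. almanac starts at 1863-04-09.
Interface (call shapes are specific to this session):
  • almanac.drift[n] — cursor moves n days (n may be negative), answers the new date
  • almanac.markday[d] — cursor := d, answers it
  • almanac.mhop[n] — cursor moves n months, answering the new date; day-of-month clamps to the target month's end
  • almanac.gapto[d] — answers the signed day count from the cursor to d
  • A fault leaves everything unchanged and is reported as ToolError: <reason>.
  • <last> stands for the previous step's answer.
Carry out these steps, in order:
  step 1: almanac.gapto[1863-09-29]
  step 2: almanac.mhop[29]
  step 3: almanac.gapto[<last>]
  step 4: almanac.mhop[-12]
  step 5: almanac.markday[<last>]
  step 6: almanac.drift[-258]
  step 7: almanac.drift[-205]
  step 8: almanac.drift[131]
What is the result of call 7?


Using almanac.gapto on d='1863-09-29', which returns 173.
I try almanac.mhop on n='29', giving 1865-09-09.
Calling almanac.gapto on d='<last>', and observe 0.
I invoke almanac.mhop on n='-12': 1864-09-09.
Next I call almanac.markday on d='<last>', yielding 1864-09-09.
I call almanac.drift on n='-258', and get 1863-12-26.
Next I call almanac.drift on n='-205': 1863-06-04.
I invoke almanac.drift on n='131', giving 1863-10-13.

Answer: 1863-06-04


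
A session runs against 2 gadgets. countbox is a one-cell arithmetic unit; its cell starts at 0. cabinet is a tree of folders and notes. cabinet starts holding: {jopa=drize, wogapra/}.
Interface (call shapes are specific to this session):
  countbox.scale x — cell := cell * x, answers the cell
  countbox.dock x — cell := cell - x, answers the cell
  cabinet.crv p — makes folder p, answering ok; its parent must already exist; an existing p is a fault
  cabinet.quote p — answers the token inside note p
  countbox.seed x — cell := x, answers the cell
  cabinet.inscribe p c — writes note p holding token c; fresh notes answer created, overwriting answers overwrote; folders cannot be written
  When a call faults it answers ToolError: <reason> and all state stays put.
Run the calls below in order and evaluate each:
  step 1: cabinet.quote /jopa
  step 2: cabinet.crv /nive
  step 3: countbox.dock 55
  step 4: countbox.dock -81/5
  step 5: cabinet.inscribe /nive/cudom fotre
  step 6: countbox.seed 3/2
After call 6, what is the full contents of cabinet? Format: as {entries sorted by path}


// cabinet.quote(/jopa) == drize
// cabinet.crv(/nive) == ok
// countbox.dock(55) == -55
// countbox.dock(-81/5) == -194/5
// cabinet.inscribe(/nive/cudom, fotre) == created
// countbox.seed(3/2) == 3/2

Answer: {jopa=drize, nive/, nive/cudom=fotre, wogapra/}


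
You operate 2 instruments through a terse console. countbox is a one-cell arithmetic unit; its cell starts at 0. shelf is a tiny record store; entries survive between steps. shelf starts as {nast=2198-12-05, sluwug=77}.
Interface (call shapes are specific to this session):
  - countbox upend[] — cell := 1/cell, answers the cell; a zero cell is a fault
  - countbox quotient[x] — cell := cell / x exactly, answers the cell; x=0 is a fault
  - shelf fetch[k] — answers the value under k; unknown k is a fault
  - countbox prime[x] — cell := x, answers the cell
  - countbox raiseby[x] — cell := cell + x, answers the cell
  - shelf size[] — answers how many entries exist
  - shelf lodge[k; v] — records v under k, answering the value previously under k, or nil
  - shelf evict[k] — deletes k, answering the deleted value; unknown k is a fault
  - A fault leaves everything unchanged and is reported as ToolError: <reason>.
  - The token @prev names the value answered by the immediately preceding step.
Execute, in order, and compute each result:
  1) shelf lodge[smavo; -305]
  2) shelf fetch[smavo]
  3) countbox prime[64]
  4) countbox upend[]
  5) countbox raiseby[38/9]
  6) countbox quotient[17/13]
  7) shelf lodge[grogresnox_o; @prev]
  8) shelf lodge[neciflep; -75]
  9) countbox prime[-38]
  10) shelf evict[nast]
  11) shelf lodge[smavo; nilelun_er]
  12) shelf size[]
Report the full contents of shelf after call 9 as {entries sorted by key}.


Answer: {grogresnox_o=31733/9792, nast=2198-12-05, neciflep=-75, sluwug=77, smavo=-305}

Derivation:
CALL shelf lodge[k='smavo'; v='-305']
RET  nil
CALL shelf fetch[k='smavo']
RET  -305
CALL countbox prime[x='64']
RET  64
CALL countbox upend[]
RET  1/64
CALL countbox raiseby[x='38/9']
RET  2441/576
CALL countbox quotient[x='17/13']
RET  31733/9792
CALL shelf lodge[k='grogresnox_o'; v='@prev']
RET  nil
CALL shelf lodge[k='neciflep'; v='-75']
RET  nil
CALL countbox prime[x='-38']
RET  -38
CALL shelf evict[k='nast']
RET  2198-12-05
CALL shelf lodge[k='smavo'; v='nilelun_er']
RET  -305
CALL shelf size[]
RET  4


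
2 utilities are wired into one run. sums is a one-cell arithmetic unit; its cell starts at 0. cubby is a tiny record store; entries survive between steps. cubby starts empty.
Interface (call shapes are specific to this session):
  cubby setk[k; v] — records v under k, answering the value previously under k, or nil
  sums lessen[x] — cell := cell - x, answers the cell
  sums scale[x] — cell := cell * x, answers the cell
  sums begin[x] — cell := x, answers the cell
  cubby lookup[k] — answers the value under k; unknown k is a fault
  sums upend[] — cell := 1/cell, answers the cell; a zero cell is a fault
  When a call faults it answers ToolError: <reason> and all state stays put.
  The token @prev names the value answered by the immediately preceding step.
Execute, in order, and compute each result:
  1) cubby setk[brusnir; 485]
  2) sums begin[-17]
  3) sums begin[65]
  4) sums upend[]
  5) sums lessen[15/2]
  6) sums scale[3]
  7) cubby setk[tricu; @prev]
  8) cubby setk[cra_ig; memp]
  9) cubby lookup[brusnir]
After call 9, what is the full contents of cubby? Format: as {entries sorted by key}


Answer: {brusnir=485, cra_ig=memp, tricu=-2919/130}

Derivation:
~$ cubby setk k→brusnir v→485
  nil
~$ sums begin x→-17
  -17
~$ sums begin x→65
  65
~$ sums upend
  1/65
~$ sums lessen x→15/2
  -973/130
~$ sums scale x→3
  -2919/130
~$ cubby setk k→tricu v→@prev
  nil
~$ cubby setk k→cra_ig v→memp
  nil
~$ cubby lookup k→brusnir
  485


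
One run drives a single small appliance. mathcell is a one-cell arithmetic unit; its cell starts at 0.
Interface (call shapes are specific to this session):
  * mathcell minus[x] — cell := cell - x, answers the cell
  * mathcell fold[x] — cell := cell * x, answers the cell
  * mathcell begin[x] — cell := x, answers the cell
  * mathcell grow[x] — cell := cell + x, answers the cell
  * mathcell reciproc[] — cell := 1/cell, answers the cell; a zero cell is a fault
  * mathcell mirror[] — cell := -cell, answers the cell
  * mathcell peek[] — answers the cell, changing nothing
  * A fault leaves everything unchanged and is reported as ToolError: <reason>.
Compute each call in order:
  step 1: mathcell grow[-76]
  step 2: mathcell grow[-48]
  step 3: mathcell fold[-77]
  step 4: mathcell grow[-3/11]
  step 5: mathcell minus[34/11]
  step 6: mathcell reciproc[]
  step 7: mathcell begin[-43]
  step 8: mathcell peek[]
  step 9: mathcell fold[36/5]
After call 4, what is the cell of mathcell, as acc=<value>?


Next I call mathcell grow(x→-76), and observe -76.
Calling mathcell grow(x→-48), and get -124.
I try mathcell fold(x→-77): 9548.
I invoke mathcell grow(x→-3/11), — result: 105025/11.
I try mathcell minus(x→34/11): 104991/11.
I run mathcell reciproc, and observe 11/104991.
I use mathcell begin(x→-43), which returns -43.
Now I run mathcell peek, yielding -43.
I try mathcell fold(x→36/5), and see -1548/5.

Answer: acc=105025/11


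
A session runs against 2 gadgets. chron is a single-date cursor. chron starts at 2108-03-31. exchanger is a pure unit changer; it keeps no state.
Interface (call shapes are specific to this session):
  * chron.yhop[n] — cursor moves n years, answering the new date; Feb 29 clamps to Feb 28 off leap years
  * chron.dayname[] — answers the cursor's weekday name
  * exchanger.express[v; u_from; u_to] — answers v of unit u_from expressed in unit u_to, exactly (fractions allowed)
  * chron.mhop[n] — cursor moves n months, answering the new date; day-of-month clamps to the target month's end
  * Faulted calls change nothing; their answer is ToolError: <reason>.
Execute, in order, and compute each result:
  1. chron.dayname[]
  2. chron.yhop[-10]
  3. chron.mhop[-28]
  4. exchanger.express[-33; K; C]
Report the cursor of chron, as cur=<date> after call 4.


Step: dayname[]
Result: Saturday
Step: yhop[n=-10]
Result: 2098-03-31
Step: mhop[n=-28]
Result: 2095-11-30
Step: express[v=-33; u_from=K; u_to=C]
Result: -6123/20

Answer: cur=2095-11-30


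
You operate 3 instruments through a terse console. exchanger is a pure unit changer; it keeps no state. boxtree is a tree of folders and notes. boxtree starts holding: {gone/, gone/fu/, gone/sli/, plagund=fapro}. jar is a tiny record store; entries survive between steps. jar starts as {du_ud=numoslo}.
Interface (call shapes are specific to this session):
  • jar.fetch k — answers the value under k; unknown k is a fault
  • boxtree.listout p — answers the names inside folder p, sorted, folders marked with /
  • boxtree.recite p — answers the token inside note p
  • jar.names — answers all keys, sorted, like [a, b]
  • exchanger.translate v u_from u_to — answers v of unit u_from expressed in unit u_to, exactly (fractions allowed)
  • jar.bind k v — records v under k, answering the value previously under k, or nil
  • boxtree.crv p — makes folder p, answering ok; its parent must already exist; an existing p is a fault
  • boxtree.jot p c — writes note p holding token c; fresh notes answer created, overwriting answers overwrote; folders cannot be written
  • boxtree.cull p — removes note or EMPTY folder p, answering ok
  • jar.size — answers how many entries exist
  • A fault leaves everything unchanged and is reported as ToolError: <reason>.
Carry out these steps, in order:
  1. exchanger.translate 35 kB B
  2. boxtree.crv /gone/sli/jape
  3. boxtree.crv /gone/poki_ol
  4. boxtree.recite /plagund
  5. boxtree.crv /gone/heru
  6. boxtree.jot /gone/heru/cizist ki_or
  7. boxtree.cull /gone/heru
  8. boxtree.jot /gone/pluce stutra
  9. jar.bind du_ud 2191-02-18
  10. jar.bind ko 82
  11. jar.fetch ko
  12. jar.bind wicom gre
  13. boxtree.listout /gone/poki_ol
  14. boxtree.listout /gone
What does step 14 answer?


$ exchanger.translate v='35' u_from='kB' u_to='B'
= 35000
$ boxtree.crv p='/gone/sli/jape'
= ok
$ boxtree.crv p='/gone/poki_ol'
= ok
$ boxtree.recite p='/plagund'
= fapro
$ boxtree.crv p='/gone/heru'
= ok
$ boxtree.jot p='/gone/heru/cizist' c='ki_or'
= created
$ boxtree.cull p='/gone/heru'
= ToolError: not empty
$ boxtree.jot p='/gone/pluce' c='stutra'
= created
$ jar.bind k='du_ud' v='2191-02-18'
= numoslo
$ jar.bind k='ko' v='82'
= nil
$ jar.fetch k='ko'
= 82
$ jar.bind k='wicom' v='gre'
= nil
$ boxtree.listout p='/gone/poki_ol'
= []
$ boxtree.listout p='/gone'
= [fu/, heru/, pluce, poki_ol/, sli/]

Answer: [fu/, heru/, pluce, poki_ol/, sli/]


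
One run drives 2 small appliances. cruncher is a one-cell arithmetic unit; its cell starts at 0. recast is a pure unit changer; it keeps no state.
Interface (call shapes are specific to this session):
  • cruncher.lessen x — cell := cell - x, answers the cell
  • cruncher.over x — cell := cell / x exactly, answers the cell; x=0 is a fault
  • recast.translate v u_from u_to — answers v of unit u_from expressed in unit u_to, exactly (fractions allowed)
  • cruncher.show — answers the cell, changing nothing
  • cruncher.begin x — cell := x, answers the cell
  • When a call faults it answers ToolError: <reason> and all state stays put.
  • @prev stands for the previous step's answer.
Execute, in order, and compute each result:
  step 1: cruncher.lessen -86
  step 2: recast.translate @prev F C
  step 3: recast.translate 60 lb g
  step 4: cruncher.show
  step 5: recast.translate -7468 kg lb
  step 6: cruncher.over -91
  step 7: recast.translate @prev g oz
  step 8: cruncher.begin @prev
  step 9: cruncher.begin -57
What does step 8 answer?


~$ lessen x: -86
= 86
~$ translate v: @prev u_from: F u_to: C
= 30
~$ translate v: 60 u_from: lb u_to: g
= 136077711/5000
~$ show
= 86
~$ translate v: -7468 u_from: kg u_to: lb
= -746800000000/45359237
~$ over x: -91
= -86/91
~$ translate v: @prev u_from: g u_to: oz
= -137600000/4127690567
~$ begin x: @prev
= -137600000/4127690567
~$ begin x: -57
= -57

Answer: -137600000/4127690567


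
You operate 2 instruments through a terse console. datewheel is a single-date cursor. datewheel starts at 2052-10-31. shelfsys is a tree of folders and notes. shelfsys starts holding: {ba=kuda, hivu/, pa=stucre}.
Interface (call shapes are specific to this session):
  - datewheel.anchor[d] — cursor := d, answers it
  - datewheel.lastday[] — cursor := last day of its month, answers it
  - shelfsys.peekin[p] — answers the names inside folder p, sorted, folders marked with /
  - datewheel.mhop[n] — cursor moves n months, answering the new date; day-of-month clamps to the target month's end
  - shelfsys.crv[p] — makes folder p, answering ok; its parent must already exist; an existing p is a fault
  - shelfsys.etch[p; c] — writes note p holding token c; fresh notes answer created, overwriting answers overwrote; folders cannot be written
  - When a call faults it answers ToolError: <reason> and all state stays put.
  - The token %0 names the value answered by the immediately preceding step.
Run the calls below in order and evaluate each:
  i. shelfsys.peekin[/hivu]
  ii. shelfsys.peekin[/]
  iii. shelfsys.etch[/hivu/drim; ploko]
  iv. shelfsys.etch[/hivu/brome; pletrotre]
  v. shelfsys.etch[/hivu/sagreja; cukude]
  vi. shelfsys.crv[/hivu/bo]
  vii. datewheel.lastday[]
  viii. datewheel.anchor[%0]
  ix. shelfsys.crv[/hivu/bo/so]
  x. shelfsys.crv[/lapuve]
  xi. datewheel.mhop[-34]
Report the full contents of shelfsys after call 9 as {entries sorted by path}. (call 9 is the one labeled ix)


Act: shelfsys.peekin[p→/hivu]
Obs: []
Act: shelfsys.peekin[p→/]
Obs: [ba, hivu/, pa]
Act: shelfsys.etch[p→/hivu/drim; c→ploko]
Obs: created
Act: shelfsys.etch[p→/hivu/brome; c→pletrotre]
Obs: created
Act: shelfsys.etch[p→/hivu/sagreja; c→cukude]
Obs: created
Act: shelfsys.crv[p→/hivu/bo]
Obs: ok
Act: datewheel.lastday[]
Obs: 2052-10-31
Act: datewheel.anchor[d→%0]
Obs: 2052-10-31
Act: shelfsys.crv[p→/hivu/bo/so]
Obs: ok
Act: shelfsys.crv[p→/lapuve]
Obs: ok
Act: datewheel.mhop[n→-34]
Obs: 2049-12-31

Answer: {ba=kuda, hivu/, hivu/bo/, hivu/bo/so/, hivu/brome=pletrotre, hivu/drim=ploko, hivu/sagreja=cukude, pa=stucre}


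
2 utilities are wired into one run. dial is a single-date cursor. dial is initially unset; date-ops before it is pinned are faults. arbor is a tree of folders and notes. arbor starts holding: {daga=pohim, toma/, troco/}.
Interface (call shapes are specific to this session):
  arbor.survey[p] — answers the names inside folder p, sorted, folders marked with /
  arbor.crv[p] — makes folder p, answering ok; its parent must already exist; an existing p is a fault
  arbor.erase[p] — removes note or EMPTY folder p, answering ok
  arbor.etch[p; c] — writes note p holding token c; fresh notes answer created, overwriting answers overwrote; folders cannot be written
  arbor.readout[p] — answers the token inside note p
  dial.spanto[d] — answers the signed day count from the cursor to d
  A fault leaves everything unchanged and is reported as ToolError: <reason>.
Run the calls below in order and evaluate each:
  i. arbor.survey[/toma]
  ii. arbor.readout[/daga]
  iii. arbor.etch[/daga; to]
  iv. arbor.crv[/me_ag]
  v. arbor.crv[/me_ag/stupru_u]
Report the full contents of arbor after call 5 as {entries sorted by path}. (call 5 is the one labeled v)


> survey p: /toma
:: []
> readout p: /daga
:: pohim
> etch p: /daga c: to
:: overwrote
> crv p: /me_ag
:: ok
> crv p: /me_ag/stupru_u
:: ok

Answer: {daga=to, me_ag/, me_ag/stupru_u/, toma/, troco/}


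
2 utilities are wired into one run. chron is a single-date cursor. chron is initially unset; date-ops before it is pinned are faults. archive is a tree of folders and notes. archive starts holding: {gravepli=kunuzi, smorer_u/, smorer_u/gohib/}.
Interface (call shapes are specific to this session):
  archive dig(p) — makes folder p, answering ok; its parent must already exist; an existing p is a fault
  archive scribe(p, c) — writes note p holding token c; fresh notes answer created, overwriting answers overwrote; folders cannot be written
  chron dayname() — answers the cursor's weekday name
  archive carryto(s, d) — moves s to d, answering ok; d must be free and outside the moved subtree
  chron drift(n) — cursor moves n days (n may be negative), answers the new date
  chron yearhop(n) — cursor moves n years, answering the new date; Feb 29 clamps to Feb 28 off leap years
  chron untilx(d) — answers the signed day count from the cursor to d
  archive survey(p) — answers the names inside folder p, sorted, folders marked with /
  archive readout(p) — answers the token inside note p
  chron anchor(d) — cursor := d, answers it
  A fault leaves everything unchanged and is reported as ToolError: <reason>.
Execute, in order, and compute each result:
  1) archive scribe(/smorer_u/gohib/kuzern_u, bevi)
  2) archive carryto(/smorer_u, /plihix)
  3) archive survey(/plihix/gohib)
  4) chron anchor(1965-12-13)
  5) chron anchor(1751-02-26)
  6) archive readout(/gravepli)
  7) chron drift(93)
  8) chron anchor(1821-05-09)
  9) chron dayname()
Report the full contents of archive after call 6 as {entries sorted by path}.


·→ archive scribe(/smorer_u/gohib/kuzern_u, bevi)
·← created
·→ archive carryto(/smorer_u, /plihix)
·← ok
·→ archive survey(/plihix/gohib)
·← [kuzern_u]
·→ chron anchor(1965-12-13)
·← 1965-12-13
·→ chron anchor(1751-02-26)
·← 1751-02-26
·→ archive readout(/gravepli)
·← kunuzi
·→ chron drift(93)
·← 1751-05-30
·→ chron anchor(1821-05-09)
·← 1821-05-09
·→ chron dayname()
·← Wednesday

Answer: {gravepli=kunuzi, plihix/, plihix/gohib/, plihix/gohib/kuzern_u=bevi}


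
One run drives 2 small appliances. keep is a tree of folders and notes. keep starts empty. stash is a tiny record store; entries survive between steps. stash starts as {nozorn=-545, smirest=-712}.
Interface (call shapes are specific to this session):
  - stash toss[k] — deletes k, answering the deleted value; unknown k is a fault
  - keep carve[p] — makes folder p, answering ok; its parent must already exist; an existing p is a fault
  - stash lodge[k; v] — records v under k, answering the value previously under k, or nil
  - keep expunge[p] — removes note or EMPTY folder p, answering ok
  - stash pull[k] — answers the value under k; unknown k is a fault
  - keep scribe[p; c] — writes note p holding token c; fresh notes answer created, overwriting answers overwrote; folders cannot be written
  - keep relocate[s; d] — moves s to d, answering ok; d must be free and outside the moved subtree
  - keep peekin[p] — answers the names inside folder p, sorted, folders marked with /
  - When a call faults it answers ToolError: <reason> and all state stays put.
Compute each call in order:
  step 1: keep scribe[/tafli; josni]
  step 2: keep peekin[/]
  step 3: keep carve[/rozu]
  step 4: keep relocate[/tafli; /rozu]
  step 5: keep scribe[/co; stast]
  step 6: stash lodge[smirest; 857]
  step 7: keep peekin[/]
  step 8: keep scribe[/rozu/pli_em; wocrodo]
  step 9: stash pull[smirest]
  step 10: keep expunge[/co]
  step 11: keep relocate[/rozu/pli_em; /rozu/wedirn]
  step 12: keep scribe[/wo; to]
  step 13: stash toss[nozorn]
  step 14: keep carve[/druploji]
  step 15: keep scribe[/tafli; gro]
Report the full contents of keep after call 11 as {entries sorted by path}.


CALL keep scribe[p→/tafli; c→josni]
RET  created
CALL keep peekin[p→/]
RET  [tafli]
CALL keep carve[p→/rozu]
RET  ok
CALL keep relocate[s→/tafli; d→/rozu]
RET  ToolError: exists
CALL keep scribe[p→/co; c→stast]
RET  created
CALL stash lodge[k→smirest; v→857]
RET  -712
CALL keep peekin[p→/]
RET  [co, rozu/, tafli]
CALL keep scribe[p→/rozu/pli_em; c→wocrodo]
RET  created
CALL stash pull[k→smirest]
RET  857
CALL keep expunge[p→/co]
RET  ok
CALL keep relocate[s→/rozu/pli_em; d→/rozu/wedirn]
RET  ok
CALL keep scribe[p→/wo; c→to]
RET  created
CALL stash toss[k→nozorn]
RET  -545
CALL keep carve[p→/druploji]
RET  ok
CALL keep scribe[p→/tafli; c→gro]
RET  overwrote

Answer: {rozu/, rozu/wedirn=wocrodo, tafli=josni}


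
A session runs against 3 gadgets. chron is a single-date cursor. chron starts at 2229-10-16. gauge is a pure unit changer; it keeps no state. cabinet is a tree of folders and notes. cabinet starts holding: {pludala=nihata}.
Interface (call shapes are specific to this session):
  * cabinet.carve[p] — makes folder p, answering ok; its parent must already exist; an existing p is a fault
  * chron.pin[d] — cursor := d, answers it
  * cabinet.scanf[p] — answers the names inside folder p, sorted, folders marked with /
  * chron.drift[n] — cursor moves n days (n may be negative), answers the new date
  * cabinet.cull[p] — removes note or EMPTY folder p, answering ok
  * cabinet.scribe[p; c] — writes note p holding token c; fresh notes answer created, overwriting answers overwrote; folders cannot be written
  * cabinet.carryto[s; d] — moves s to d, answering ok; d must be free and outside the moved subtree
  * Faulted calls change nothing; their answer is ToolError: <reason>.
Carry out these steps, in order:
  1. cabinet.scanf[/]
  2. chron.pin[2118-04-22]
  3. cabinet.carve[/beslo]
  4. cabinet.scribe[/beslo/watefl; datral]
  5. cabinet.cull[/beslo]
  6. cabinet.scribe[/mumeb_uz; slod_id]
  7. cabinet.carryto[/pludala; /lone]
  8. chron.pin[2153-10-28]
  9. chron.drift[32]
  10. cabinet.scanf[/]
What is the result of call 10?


[in] scanf /
[out] [pludala]
[in] pin 2118-04-22
[out] 2118-04-22
[in] carve /beslo
[out] ok
[in] scribe /beslo/watefl datral
[out] created
[in] cull /beslo
[out] ToolError: not empty
[in] scribe /mumeb_uz slod_id
[out] created
[in] carryto /pludala /lone
[out] ok
[in] pin 2153-10-28
[out] 2153-10-28
[in] drift 32
[out] 2153-11-29
[in] scanf /
[out] [beslo/, lone, mumeb_uz]

Answer: [beslo/, lone, mumeb_uz]


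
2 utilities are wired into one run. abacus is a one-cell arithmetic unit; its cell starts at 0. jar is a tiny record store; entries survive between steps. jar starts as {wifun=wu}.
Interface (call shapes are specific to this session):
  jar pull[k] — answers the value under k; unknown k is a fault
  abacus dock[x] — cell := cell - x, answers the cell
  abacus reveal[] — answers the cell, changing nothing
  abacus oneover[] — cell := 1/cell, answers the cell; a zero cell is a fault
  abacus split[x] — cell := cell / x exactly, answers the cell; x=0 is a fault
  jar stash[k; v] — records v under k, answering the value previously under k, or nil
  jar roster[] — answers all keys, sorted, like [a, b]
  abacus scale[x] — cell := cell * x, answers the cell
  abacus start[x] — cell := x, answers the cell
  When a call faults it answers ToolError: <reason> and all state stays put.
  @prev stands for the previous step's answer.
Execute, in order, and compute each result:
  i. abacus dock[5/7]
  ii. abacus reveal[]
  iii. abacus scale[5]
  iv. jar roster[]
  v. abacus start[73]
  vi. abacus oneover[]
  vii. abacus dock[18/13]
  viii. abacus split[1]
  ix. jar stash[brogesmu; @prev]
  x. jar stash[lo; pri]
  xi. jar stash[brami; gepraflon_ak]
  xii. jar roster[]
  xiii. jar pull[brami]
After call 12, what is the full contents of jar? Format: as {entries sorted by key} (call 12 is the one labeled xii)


Answer: {brami=gepraflon_ak, brogesmu=-1301/949, lo=pri, wifun=wu}

Derivation:
Calling abacus dock(x→5/7): -5/7.
Next I call abacus reveal(), which returns -5/7.
Next I call abacus scale(x→5), which returns -25/7.
I try jar roster, and see [wifun].
Calling abacus start(x→73), and observe 73.
I run abacus oneover(), — result: 1/73.
Next I call abacus dock(x→18/13), which returns -1301/949.
Then abacus split(x→1), and observe -1301/949.
Now I run jar stash(k→brogesmu, v→@prev): nil.
Then jar stash(k→lo, v→pri), which returns nil.
Then jar stash(k→brami, v→gepraflon_ak), giving nil.
Invoking jar roster(), and see [brami, brogesmu, lo, wifun].
Invoking jar pull(k→brami), and get gepraflon_ak.


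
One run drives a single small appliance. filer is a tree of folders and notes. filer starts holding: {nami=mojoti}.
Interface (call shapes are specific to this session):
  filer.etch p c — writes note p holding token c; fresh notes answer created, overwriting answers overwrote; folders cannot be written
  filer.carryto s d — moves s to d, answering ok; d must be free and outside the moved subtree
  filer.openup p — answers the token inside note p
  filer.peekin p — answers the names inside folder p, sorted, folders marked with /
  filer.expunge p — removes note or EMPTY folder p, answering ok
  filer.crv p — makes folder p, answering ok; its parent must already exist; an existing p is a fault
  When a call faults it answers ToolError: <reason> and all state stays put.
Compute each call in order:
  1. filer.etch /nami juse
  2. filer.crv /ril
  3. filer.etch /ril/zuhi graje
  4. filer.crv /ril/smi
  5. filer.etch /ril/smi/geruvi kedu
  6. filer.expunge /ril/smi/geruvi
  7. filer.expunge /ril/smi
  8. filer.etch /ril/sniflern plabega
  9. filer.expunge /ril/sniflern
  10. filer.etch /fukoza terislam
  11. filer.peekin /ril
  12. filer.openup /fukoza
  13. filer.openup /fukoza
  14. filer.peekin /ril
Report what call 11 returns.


// 1. filer.etch(/nami, juse) : overwrote
// 2. filer.crv(/ril) : ok
// 3. filer.etch(/ril/zuhi, graje) : created
// 4. filer.crv(/ril/smi) : ok
// 5. filer.etch(/ril/smi/geruvi, kedu) : created
// 6. filer.expunge(/ril/smi/geruvi) : ok
// 7. filer.expunge(/ril/smi) : ok
// 8. filer.etch(/ril/sniflern, plabega) : created
// 9. filer.expunge(/ril/sniflern) : ok
// 10. filer.etch(/fukoza, terislam) : created
// 11. filer.peekin(/ril) : [zuhi]
// 12. filer.openup(/fukoza) : terislam
// 13. filer.openup(/fukoza) : terislam
// 14. filer.peekin(/ril) : [zuhi]

Answer: [zuhi]


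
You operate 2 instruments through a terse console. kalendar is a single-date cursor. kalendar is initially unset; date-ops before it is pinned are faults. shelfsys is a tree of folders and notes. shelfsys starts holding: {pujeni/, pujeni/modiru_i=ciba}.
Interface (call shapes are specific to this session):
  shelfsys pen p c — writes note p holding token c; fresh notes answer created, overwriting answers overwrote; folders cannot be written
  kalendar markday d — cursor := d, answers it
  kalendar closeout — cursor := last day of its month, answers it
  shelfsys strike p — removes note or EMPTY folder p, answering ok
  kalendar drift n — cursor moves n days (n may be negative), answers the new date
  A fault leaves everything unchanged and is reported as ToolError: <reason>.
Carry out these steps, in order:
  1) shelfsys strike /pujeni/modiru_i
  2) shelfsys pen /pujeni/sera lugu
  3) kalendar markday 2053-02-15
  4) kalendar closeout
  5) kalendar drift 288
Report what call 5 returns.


Answer: 2053-12-13

Derivation:
$ shelfsys strike p→/pujeni/modiru_i
[out] ok
$ shelfsys pen p→/pujeni/sera c→lugu
[out] created
$ kalendar markday d→2053-02-15
[out] 2053-02-15
$ kalendar closeout
[out] 2053-02-28
$ kalendar drift n→288
[out] 2053-12-13
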